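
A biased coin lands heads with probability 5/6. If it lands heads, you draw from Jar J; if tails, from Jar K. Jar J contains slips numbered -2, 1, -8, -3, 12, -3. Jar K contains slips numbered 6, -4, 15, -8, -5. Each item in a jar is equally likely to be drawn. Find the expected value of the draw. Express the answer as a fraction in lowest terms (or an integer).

E[X | Jar J] = (-2 + 1 − 8 − 3 + 12 − 3)/6 = -1/2
E[X | Jar K] = (6 − 4 + 15 − 8 − 5)/5 = 4/5
E[X] = (5/6)·(-1/2) + (1/6)·4/5 = -17/60

-17/60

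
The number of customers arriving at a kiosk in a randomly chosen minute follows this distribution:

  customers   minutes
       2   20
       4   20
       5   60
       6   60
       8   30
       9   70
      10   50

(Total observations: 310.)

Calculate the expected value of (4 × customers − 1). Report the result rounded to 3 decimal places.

Total = 310, so P(customers=2) = 20/310, etc.
E[4x-1] = (2/31)·7 + (2/31)·15 + (6/31)·19 + (6/31)·23 + (3/31)·31 + (7/31)·35 + (5/31)·39
     = 829/31 ≈ 26.742

26.742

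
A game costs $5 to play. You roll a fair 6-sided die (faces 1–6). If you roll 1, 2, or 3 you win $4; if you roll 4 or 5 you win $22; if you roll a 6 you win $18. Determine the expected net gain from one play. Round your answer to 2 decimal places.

$7.33

E[payout] = (1/2)·4 + (1/6)·18 + (1/3)·22 = 37/3
Expected profit = 37/3 − 5 = 22/3 ≈ $7.33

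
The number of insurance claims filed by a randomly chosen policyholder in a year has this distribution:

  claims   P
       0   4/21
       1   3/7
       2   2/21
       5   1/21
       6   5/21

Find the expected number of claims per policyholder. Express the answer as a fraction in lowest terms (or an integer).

16/7

E[X] = (4/21)·0 + (3/7)·1 + (2/21)·2 + (1/21)·5 + (5/21)·6
     = 16/7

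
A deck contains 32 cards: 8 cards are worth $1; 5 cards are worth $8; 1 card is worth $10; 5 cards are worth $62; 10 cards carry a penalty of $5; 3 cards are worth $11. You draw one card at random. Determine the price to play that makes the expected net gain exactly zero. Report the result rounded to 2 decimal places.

E[payout] = (8/32)·1 + (5/32)·8 + (1/32)·10 + (5/32)·62 + (10/32)·(-5) + (3/32)·11 = 351/32
Fair fee = E[payout] = 351/32 ≈ $10.97

$10.97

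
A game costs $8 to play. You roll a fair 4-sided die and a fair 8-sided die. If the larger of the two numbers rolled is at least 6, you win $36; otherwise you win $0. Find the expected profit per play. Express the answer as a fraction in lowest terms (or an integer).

E[payout] = (5/8)·0 + (3/8)·36 = 27/2
Expected profit = 27/2 − 8 = 11/2

11/2 dollars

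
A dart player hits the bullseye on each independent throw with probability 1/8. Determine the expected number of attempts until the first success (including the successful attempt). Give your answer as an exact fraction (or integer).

For a geometric distribution, E[trials] = 1/p = 1/(1/8) = 8.

8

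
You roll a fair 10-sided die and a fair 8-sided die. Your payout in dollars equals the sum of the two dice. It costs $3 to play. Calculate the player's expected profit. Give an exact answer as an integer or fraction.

$7

Distribution of the sum of the two dice: 2 w.p. 1/80, 3 w.p. 1/40, 4 w.p. 3/80, 5 w.p. 1/20, 6 w.p. 1/16, 7 w.p. 3/40, …
E[payout] = (1/80)·2 + (1/40)·3 + (3/80)·4 + (1/20)·5 + (1/16)·6 + (3/40)·7 + (7/80)·8 + (1/10)·9 + (1/10)·10 + (1/10)·11 + (7/80)·12 + (3/40)·13 + (1/16)·14 + (1/20)·15 + (3/80)·16 + (1/40)·17 + (1/80)·18 = 10
Expected profit = 10 − 3 = 7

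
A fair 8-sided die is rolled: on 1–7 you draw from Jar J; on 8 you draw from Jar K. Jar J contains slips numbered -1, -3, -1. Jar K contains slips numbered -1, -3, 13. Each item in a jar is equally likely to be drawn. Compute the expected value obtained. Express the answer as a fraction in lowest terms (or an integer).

E[X | Jar J] = (-1 − 3 − 1)/3 = -5/3
E[X | Jar K] = (-1 − 3 + 13)/3 = 3
E[X] = (7/8)·(-5/3) + (1/8)·3 = -13/12

-13/12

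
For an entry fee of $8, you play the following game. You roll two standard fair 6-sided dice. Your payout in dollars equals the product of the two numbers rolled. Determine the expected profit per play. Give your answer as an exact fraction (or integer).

17/4 dollars

Distribution of the product of the two numbers rolled: 1 w.p. 1/36, 2 w.p. 1/18, 3 w.p. 1/18, 4 w.p. 1/12, 5 w.p. 1/18, 6 w.p. 1/9, …
E[payout] = (1/36)·1 + (1/18)·2 + (1/18)·3 + (1/12)·4 + (1/18)·5 + (1/9)·6 + (1/18)·8 + (1/36)·9 + (1/18)·10 + (1/9)·12 + (1/18)·15 + (1/36)·16 + (1/18)·18 + (1/18)·20 + (1/18)·24 + (1/36)·25 + (1/18)·30 + (1/36)·36 = 49/4
Expected profit = 49/4 − 8 = 17/4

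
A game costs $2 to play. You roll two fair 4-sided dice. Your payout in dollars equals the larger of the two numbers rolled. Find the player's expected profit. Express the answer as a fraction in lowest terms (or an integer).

9/8 dollars

Distribution of the larger of the two numbers rolled: 1 w.p. 1/16, 2 w.p. 3/16, 3 w.p. 5/16, 4 w.p. 7/16
E[payout] = (1/16)·1 + (3/16)·2 + (5/16)·3 + (7/16)·4 = 25/8
Expected profit = 25/8 − 2 = 9/8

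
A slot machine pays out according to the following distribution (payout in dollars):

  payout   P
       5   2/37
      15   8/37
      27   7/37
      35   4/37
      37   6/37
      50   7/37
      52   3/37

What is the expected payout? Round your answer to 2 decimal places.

E[X] = (2/37)·5 + (8/37)·15 + (7/37)·27 + (4/37)·35 + (6/37)·37 + (7/37)·50 + (3/37)·52
     = 1187/37 ≈ 32.08

$32.08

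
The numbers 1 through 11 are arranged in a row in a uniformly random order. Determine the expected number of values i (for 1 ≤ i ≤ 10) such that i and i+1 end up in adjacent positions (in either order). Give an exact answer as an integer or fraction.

20/11

For each i ∈ {1,…,10}, let Xᵢ = 1 if i and i+1 are adjacent. P(Xᵢ=1) = 2·(11−1)!/11! = 2/11.
By linearity, E[ΣXᵢ] = (10)·(2/11) = 20/11.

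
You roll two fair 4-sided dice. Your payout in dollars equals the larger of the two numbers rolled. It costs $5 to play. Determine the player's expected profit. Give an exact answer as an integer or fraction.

Distribution of the larger of the two numbers rolled: 1 w.p. 1/16, 2 w.p. 3/16, 3 w.p. 5/16, 4 w.p. 7/16
E[payout] = (1/16)·1 + (3/16)·2 + (5/16)·3 + (7/16)·4 = 25/8
Expected profit = 25/8 − 5 = -15/8

-15/8 dollars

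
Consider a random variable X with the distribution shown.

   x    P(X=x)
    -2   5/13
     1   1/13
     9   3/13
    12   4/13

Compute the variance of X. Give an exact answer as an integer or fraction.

E[X] = (5/13)·(-2) + (1/13)·1 + (3/13)·9 + (4/13)·12 = 66/13
E[X²] = (5/13)·4 + (1/13)·1 + (3/13)·81 + (4/13)·144 = 840/13
Var(X) = 840/13 − (66/13)² = 6564/169

6564/169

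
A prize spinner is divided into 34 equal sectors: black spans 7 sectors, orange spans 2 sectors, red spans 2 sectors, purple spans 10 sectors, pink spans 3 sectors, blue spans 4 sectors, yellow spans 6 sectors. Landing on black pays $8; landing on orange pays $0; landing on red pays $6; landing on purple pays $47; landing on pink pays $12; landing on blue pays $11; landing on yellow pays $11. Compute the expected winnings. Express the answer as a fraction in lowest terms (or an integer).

E[payout] = (7/34)·8 + (2/34)·0 + (2/34)·6 + (10/34)·47 + (3/34)·12 + (4/34)·11 + (6/34)·11 = 342/17

342/17 dollars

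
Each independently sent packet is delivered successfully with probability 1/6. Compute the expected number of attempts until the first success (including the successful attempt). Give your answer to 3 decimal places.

6.000

For a geometric distribution, E[trials] = 1/p = 1/(1/6) = 6.
≈ 6.000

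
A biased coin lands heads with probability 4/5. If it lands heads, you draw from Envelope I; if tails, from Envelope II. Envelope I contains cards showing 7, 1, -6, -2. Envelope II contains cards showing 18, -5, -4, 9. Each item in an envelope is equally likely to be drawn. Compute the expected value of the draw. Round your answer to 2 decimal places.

0.90

E[X | Envelope I] = (7 + 1 − 6 − 2)/4 = 0
E[X | Envelope II] = (18 − 5 − 4 + 9)/4 = 9/2
E[X] = (4/5)·0 + (1/5)·9/2 = 9/10 ≈ 0.90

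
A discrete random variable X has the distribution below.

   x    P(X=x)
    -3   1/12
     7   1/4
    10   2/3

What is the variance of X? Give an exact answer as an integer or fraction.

E[X] = (1/12)·(-3) + (1/4)·7 + (2/3)·10 = 49/6
E[X²] = (1/12)·9 + (1/4)·49 + (2/3)·100 = 239/3
Var(X) = 239/3 − (49/6)² = 467/36

467/36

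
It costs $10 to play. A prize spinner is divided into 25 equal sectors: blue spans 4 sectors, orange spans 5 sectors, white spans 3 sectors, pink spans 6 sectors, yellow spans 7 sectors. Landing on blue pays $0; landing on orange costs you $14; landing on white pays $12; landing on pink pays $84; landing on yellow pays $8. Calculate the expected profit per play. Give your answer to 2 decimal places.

E[payout] = (4/25)·0 + (5/25)·(-14) + (3/25)·12 + (6/25)·84 + (7/25)·8 = 526/25
Expected profit = 526/25 − 10 = 276/25 ≈ $11.04

$11.04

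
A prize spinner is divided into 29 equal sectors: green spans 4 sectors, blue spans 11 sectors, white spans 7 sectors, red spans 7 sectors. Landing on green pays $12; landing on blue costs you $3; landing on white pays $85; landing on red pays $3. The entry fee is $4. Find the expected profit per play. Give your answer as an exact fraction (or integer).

E[payout] = (4/29)·12 + (11/29)·(-3) + (7/29)·85 + (7/29)·3 = 631/29
Expected profit = 631/29 − 4 = 515/29

515/29 dollars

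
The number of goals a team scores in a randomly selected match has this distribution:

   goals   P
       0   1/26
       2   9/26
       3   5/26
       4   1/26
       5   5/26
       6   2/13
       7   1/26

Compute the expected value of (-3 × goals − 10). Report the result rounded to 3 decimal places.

E[-3x-10] = (1/26)·(-10) + (9/26)·(-16) + (5/26)·(-19) + (1/26)·(-22) + (5/26)·(-25) + (2/13)·(-28) + (1/26)·(-31)
     = -539/26 ≈ -20.731

-20.731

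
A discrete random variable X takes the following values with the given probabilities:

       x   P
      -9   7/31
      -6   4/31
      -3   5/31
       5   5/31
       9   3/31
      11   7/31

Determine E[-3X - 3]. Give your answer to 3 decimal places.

-5.613

E[-3x-3] = (7/31)·24 + (4/31)·15 + (5/31)·6 + (5/31)·(-18) + (3/31)·(-30) + (7/31)·(-36)
     = -174/31 ≈ -5.613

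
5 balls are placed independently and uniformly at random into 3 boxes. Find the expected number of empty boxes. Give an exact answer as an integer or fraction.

Let Xⱼ=1 if box j is empty. P(Xⱼ=1) = ((3-1)/3)^5 = 32/243.
By linearity, E[#empty] = 3·32/243 = 32/81.

32/81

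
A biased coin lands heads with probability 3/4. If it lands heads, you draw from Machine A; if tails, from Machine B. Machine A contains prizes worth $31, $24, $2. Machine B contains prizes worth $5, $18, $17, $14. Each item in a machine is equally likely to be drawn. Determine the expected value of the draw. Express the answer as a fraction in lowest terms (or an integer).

141/8 dollars

E[X | Machine A] = (31 + 24 + 2)/3 = 19
E[X | Machine B] = (5 + 18 + 17 + 14)/4 = 27/2
E[X] = (3/4)·19 + (1/4)·27/2 = 141/8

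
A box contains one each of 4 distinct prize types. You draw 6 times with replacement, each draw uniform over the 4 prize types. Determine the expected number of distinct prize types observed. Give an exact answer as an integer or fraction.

3367/1024

Let Xⱼ=1 if type j appears at least once. P(Xⱼ=1) = 1 − ((4−1)/4)^6 = 3367/4096.
E[#distinct] = 4·3367/4096 = 3367/1024.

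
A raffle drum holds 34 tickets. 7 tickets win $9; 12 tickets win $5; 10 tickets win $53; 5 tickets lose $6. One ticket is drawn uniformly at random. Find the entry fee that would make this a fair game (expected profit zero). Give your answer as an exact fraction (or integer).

E[payout] = (7/34)·9 + (12/34)·5 + (10/34)·53 + (5/34)·(-6) = 623/34
Fair fee = E[payout] = 623/34

623/34 dollars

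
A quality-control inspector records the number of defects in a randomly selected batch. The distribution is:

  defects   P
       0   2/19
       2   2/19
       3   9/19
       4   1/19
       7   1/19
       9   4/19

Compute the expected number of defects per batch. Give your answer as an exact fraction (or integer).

E[X] = (2/19)·0 + (2/19)·2 + (9/19)·3 + (1/19)·4 + (1/19)·7 + (4/19)·9
     = 78/19

78/19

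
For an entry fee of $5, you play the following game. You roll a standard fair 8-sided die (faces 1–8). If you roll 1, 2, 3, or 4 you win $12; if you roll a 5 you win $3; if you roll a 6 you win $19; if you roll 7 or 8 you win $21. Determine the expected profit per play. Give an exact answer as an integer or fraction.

E[payout] = (1/8)·3 + (1/2)·12 + (1/8)·19 + (1/4)·21 = 14
Expected profit = 14 − 5 = 9

$9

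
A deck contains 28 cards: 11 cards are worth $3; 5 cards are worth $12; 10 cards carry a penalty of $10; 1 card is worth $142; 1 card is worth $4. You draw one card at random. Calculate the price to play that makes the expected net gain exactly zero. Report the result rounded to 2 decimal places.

E[payout] = (11/28)·3 + (5/28)·12 + (10/28)·(-10) + (1/28)·142 + (1/28)·4 = 139/28
Fair fee = E[payout] = 139/28 ≈ $4.96

$4.96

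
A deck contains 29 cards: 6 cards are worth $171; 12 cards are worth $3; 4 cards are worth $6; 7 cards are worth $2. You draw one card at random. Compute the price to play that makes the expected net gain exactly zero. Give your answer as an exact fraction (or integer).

1100/29 dollars

E[payout] = (6/29)·171 + (12/29)·3 + (4/29)·6 + (7/29)·2 = 1100/29
Fair fee = E[payout] = 1100/29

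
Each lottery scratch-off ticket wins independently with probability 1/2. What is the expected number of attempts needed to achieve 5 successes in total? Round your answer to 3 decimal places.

By linearity (sum of 5 independent geometric waits), E[trials] = 5/p = 5/(1/2) = 10.
≈ 10.000

10.000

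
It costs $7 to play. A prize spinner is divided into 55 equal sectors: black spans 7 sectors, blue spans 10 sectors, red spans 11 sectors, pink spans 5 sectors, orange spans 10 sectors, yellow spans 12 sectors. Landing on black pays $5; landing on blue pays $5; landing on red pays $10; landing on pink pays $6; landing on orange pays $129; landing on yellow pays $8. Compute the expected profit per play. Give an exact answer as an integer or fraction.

1226/55 dollars

E[payout] = (7/55)·5 + (10/55)·5 + (11/55)·10 + (5/55)·6 + (10/55)·129 + (12/55)·8 = 1611/55
Expected profit = 1611/55 − 7 = 1226/55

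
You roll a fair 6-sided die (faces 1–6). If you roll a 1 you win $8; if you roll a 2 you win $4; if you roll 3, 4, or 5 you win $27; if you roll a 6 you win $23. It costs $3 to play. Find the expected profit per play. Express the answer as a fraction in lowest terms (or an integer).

E[payout] = (1/6)·4 + (1/6)·8 + (1/6)·23 + (1/2)·27 = 58/3
Expected profit = 58/3 − 3 = 49/3

49/3 dollars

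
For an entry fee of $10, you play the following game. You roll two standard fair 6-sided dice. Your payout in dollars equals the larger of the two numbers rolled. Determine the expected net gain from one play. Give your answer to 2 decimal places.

Distribution of the larger of the two numbers rolled: 1 w.p. 1/36, 2 w.p. 1/12, 3 w.p. 5/36, 4 w.p. 7/36, 5 w.p. 1/4, 6 w.p. 11/36
E[payout] = (1/36)·1 + (1/12)·2 + (5/36)·3 + (7/36)·4 + (1/4)·5 + (11/36)·6 = 161/36
Expected profit = 161/36 − 10 = -199/36 ≈ -$5.53

-$5.53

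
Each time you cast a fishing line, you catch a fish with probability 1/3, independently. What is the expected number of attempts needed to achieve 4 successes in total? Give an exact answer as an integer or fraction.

By linearity (sum of 4 independent geometric waits), E[trials] = 4/p = 4/(1/3) = 12.

12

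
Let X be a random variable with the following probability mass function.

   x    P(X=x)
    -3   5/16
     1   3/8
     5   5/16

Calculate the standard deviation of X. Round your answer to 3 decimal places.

3.162

E[X] = 1, E[X²] = 11
Var(X) = E[X²] − (E[X])² = 11 − 1 = 10
SD(X) = √(10) ≈ 3.162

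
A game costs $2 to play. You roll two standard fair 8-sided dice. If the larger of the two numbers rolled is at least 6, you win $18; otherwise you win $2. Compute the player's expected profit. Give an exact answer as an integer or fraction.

E[payout] = (25/64)·2 + (39/64)·18 = 47/4
Expected profit = 47/4 − 2 = 39/4

39/4 dollars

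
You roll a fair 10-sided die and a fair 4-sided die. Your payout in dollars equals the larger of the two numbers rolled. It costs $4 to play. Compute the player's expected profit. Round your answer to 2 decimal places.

$1.75

Distribution of the larger of the two numbers rolled: 1 w.p. 1/40, 2 w.p. 3/40, 3 w.p. 1/8, 4 w.p. 7/40, 5 w.p. 1/10, 6 w.p. 1/10, …
E[payout] = (1/40)·1 + (3/40)·2 + (1/8)·3 + (7/40)·4 + (1/10)·5 + (1/10)·6 + (1/10)·7 + (1/10)·8 + (1/10)·9 + (1/10)·10 = 23/4
Expected profit = 23/4 − 4 = 7/4 ≈ $1.75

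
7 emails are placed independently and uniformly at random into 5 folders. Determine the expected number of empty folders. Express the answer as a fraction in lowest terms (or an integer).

16384/15625

Let Xⱼ=1 if folder j is empty. P(Xⱼ=1) = ((5-1)/5)^7 = 16384/78125.
By linearity, E[#empty] = 5·16384/78125 = 16384/15625.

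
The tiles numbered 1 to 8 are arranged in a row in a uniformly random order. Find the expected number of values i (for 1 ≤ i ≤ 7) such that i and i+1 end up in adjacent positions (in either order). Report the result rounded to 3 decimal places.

For each i ∈ {1,…,7}, let Xᵢ = 1 if i and i+1 are adjacent. P(Xᵢ=1) = 2·(8−1)!/8! = 2/8.
By linearity, E[ΣXᵢ] = (7)·(2/8) = 7/4.
≈ 1.750

1.750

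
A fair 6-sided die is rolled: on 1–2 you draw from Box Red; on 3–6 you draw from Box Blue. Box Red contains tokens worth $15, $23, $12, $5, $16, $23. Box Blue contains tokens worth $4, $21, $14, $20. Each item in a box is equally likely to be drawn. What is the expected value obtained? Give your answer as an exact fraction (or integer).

E[X | Box Red] = (15 + 23 + 12 + 5 + 16 + 23)/6 = 47/3
E[X | Box Blue] = (4 + 21 + 14 + 20)/4 = 59/4
E[X] = (1/3)·47/3 + (2/3)·59/4 = 271/18

271/18 dollars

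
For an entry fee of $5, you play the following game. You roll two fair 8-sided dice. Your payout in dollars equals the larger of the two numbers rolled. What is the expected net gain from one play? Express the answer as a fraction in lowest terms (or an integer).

Distribution of the larger of the two numbers rolled: 1 w.p. 1/64, 2 w.p. 3/64, 3 w.p. 5/64, 4 w.p. 7/64, 5 w.p. 9/64, 6 w.p. 11/64, …
E[payout] = (1/64)·1 + (3/64)·2 + (5/64)·3 + (7/64)·4 + (9/64)·5 + (11/64)·6 + (13/64)·7 + (15/64)·8 = 93/16
Expected profit = 93/16 − 5 = 13/16

13/16 dollars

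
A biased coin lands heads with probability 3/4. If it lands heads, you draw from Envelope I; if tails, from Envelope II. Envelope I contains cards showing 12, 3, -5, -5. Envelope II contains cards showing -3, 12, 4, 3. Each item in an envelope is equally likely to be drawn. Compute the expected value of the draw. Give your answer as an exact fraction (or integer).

31/16

E[X | Envelope I] = (12 + 3 − 5 − 5)/4 = 5/4
E[X | Envelope II] = (-3 + 12 + 4 + 3)/4 = 4
E[X] = (3/4)·5/4 + (1/4)·4 = 31/16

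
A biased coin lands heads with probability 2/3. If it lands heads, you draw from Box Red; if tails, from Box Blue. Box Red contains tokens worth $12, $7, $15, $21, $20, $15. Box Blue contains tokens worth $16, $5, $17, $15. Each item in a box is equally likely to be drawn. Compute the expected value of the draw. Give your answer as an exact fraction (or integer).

E[X | Box Red] = (12 + 7 + 15 + 21 + 20 + 15)/6 = 15
E[X | Box Blue] = (16 + 5 + 17 + 15)/4 = 53/4
E[X] = (2/3)·15 + (1/3)·53/4 = 173/12

173/12 dollars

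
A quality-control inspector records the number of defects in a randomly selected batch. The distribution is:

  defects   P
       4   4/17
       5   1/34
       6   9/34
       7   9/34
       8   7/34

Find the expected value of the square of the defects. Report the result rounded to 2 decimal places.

40.18

E[X²] = (4/17)·16 + (1/34)·25 + (9/34)·36 + (9/34)·49 + (7/34)·64
     = 683/17 ≈ 40.18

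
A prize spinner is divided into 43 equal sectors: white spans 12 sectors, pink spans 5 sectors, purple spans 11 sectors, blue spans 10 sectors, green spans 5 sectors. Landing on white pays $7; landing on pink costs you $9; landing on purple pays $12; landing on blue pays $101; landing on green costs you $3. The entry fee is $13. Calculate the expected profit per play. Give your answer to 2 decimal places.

$14.12

E[payout] = (12/43)·7 + (5/43)·(-9) + (11/43)·12 + (10/43)·101 + (5/43)·(-3) = 1166/43
Expected profit = 1166/43 − 13 = 607/43 ≈ $14.12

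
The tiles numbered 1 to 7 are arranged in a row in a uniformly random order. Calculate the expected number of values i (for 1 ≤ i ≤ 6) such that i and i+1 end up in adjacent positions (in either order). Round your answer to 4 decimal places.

For each i ∈ {1,…,6}, let Xᵢ = 1 if i and i+1 are adjacent. P(Xᵢ=1) = 2·(7−1)!/7! = 2/7.
By linearity, E[ΣXᵢ] = (6)·(2/7) = 12/7.
≈ 1.7143

1.7143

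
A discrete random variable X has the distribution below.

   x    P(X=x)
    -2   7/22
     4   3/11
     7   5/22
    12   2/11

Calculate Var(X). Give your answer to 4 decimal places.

E[X] = (7/22)·(-2) + (3/11)·4 + (5/22)·7 + (2/11)·12 = 93/22
E[X²] = (7/22)·4 + (3/11)·16 + (5/22)·49 + (2/11)·144 = 945/22
Var(X) = 945/22 − (93/22)² = 12141/484 ≈ 25.0847

25.0847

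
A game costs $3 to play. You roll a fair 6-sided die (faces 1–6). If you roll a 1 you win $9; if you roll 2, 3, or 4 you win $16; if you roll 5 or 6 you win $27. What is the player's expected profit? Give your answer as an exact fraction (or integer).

E[payout] = (1/6)·9 + (1/2)·16 + (1/3)·27 = 37/2
Expected profit = 37/2 − 3 = 31/2

31/2 dollars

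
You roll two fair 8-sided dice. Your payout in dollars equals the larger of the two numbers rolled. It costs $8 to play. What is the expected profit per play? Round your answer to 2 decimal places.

Distribution of the larger of the two numbers rolled: 1 w.p. 1/64, 2 w.p. 3/64, 3 w.p. 5/64, 4 w.p. 7/64, 5 w.p. 9/64, 6 w.p. 11/64, …
E[payout] = (1/64)·1 + (3/64)·2 + (5/64)·3 + (7/64)·4 + (9/64)·5 + (11/64)·6 + (13/64)·7 + (15/64)·8 = 93/16
Expected profit = 93/16 − 8 = -35/16 ≈ -$2.19

-$2.19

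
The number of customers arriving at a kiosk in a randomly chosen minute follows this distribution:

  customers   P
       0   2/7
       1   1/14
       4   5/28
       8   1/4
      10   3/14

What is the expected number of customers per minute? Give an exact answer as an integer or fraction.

E[X] = (2/7)·0 + (1/14)·1 + (5/28)·4 + (1/4)·8 + (3/14)·10
     = 69/14

69/14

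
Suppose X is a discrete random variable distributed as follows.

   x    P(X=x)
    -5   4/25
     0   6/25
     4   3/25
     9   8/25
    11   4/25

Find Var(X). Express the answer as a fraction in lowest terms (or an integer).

E[X] = (4/25)·(-5) + (6/25)·0 + (3/25)·4 + (8/25)·9 + (4/25)·11 = 108/25
E[X²] = (4/25)·25 + (6/25)·0 + (3/25)·16 + (8/25)·81 + (4/25)·121 = 256/5
Var(X) = 256/5 − (108/25)² = 20336/625

20336/625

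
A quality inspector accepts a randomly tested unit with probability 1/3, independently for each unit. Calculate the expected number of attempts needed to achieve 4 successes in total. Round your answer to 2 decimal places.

12.00

By linearity (sum of 4 independent geometric waits), E[trials] = 4/p = 4/(1/3) = 12.
≈ 12.00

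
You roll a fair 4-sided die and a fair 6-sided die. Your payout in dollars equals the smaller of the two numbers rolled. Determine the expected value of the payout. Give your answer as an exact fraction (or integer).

25/12 dollars

Distribution of the smaller of the two numbers rolled: 1 w.p. 3/8, 2 w.p. 7/24, 3 w.p. 5/24, 4 w.p. 1/8
E[payout] = (3/8)·1 + (7/24)·2 + (5/24)·3 + (1/8)·4 = 25/12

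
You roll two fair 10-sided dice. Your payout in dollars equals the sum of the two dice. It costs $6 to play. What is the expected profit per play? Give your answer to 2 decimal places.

Distribution of the sum of the two dice: 2 w.p. 1/100, 3 w.p. 1/50, 4 w.p. 3/100, 5 w.p. 1/25, 6 w.p. 1/20, 7 w.p. 3/50, …
E[payout] = (1/100)·2 + (1/50)·3 + (3/100)·4 + (1/25)·5 + (1/20)·6 + (3/50)·7 + (7/100)·8 + (2/25)·9 + (9/100)·10 + (1/10)·11 + (9/100)·12 + (2/25)·13 + (7/100)·14 + (3/50)·15 + (1/20)·16 + (1/25)·17 + (3/100)·18 + (1/50)·19 + (1/100)·20 = 11
Expected profit = 11 − 6 = 5 ≈ $5.00

$5.00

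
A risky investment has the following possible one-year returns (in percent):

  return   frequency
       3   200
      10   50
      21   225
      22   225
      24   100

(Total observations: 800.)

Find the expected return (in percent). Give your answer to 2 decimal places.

Total = 800, so P(return=3) = 200/800, etc.
E[X] = (1/4)·3 + (1/16)·10 + (9/32)·21 + (9/32)·22 + (1/8)·24
     = 527/32 ≈ 16.47

16.47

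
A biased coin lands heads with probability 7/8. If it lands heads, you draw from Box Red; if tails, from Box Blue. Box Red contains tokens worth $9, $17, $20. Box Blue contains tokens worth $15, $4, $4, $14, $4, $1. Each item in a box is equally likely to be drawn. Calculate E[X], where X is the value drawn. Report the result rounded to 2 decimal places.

$14.29

E[X | Box Red] = (9 + 17 + 20)/3 = 46/3
E[X | Box Blue] = (15 + 4 + 4 + 14 + 4 + 1)/6 = 7
E[X] = (7/8)·46/3 + (1/8)·7 = 343/24 ≈ 14.29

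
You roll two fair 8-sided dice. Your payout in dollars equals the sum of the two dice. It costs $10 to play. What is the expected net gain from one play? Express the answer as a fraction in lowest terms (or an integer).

-$1

Distribution of the sum of the two dice: 2 w.p. 1/64, 3 w.p. 1/32, 4 w.p. 3/64, 5 w.p. 1/16, 6 w.p. 5/64, 7 w.p. 3/32, …
E[payout] = (1/64)·2 + (1/32)·3 + (3/64)·4 + (1/16)·5 + (5/64)·6 + (3/32)·7 + (7/64)·8 + (1/8)·9 + (7/64)·10 + (3/32)·11 + (5/64)·12 + (1/16)·13 + (3/64)·14 + (1/32)·15 + (1/64)·16 = 9
Expected profit = 9 − 10 = -1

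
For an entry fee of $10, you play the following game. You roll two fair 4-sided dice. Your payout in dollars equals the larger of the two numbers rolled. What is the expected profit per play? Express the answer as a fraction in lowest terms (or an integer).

Distribution of the larger of the two numbers rolled: 1 w.p. 1/16, 2 w.p. 3/16, 3 w.p. 5/16, 4 w.p. 7/16
E[payout] = (1/16)·1 + (3/16)·2 + (5/16)·3 + (7/16)·4 = 25/8
Expected profit = 25/8 − 10 = -55/8

-55/8 dollars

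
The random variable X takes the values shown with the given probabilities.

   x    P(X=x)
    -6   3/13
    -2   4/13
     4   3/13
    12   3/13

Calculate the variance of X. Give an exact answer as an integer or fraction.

E[X] = (3/13)·(-6) + (4/13)·(-2) + (3/13)·4 + (3/13)·12 = 22/13
E[X²] = (3/13)·36 + (4/13)·4 + (3/13)·16 + (3/13)·144 = 604/13
Var(X) = 604/13 − (22/13)² = 7368/169

7368/169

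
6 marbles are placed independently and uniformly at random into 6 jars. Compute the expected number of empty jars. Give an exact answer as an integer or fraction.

Let Xⱼ=1 if jar j is empty. P(Xⱼ=1) = ((6-1)/6)^6 = 15625/46656.
By linearity, E[#empty] = 6·15625/46656 = 15625/7776.

15625/7776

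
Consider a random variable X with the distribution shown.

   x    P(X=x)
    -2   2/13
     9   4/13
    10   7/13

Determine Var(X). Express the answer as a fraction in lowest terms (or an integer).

E[X] = (2/13)·(-2) + (4/13)·9 + (7/13)·10 = 102/13
E[X²] = (2/13)·4 + (4/13)·81 + (7/13)·100 = 1032/13
Var(X) = 1032/13 − (102/13)² = 3012/169

3012/169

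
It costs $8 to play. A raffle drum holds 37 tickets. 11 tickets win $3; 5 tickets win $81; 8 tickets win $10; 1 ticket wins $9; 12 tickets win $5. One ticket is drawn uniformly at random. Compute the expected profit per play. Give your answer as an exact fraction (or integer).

E[payout] = (11/37)·3 + (5/37)·81 + (8/37)·10 + (1/37)·9 + (12/37)·5 = 587/37
Expected profit = 587/37 − 8 = 291/37

291/37 dollars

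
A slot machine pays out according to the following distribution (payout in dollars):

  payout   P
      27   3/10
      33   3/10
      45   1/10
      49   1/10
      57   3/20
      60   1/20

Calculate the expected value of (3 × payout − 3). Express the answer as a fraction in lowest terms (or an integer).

2277/20

E[3x-3] = (3/10)·78 + (3/10)·96 + (1/10)·132 + (1/10)·144 + (3/20)·168 + (1/20)·177
     = 2277/20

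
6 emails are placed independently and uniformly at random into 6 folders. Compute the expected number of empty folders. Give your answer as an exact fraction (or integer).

Let Xⱼ=1 if folder j is empty. P(Xⱼ=1) = ((6-1)/6)^6 = 15625/46656.
By linearity, E[#empty] = 6·15625/46656 = 15625/7776.

15625/7776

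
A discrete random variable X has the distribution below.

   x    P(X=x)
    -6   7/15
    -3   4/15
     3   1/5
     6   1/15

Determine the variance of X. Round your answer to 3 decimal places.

16.640

E[X] = (7/15)·(-6) + (4/15)·(-3) + (1/5)·3 + (1/15)·6 = -13/5
E[X²] = (7/15)·36 + (4/15)·9 + (1/5)·9 + (1/15)·36 = 117/5
Var(X) = 117/5 − (-13/5)² = 416/25 ≈ 16.640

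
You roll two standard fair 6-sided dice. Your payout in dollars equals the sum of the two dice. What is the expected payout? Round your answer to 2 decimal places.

Distribution of the sum of the two dice: 2 w.p. 1/36, 3 w.p. 1/18, 4 w.p. 1/12, 5 w.p. 1/9, 6 w.p. 5/36, 7 w.p. 1/6, …
E[payout] = (1/36)·2 + (1/18)·3 + (1/12)·4 + (1/9)·5 + (5/36)·6 + (1/6)·7 + (5/36)·8 + (1/9)·9 + (1/12)·10 + (1/18)·11 + (1/36)·12 = 7
≈ $7.00

$7.00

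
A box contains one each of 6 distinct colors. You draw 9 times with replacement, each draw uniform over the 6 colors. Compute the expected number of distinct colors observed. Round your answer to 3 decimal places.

Let Xⱼ=1 if type j appears at least once. P(Xⱼ=1) = 1 − ((6−1)/6)^9 = 8124571/10077696.
E[#distinct] = 6·8124571/10077696 = 8124571/1679616.
≈ 4.837

4.837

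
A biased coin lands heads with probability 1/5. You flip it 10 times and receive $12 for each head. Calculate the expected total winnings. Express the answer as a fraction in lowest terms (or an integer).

E[#heads] = 10·1/5 = 2 (linearity over flips).
E[winnings] = 12·2 = 24.

$24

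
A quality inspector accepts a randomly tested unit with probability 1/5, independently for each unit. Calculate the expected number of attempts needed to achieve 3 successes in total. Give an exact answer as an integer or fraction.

By linearity (sum of 3 independent geometric waits), E[trials] = 3/p = 3/(1/5) = 15.

15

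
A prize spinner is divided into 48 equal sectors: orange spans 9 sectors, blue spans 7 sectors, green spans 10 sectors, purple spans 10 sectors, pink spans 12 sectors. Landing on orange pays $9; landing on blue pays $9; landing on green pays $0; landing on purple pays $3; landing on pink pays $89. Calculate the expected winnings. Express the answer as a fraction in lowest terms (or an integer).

E[payout] = (9/48)·9 + (7/48)·9 + (10/48)·0 + (10/48)·3 + (12/48)·89 = 207/8

207/8 dollars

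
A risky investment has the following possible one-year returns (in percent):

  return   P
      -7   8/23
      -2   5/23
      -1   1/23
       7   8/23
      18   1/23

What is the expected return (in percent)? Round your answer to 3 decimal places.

E[X] = (8/23)·(-7) + (5/23)·(-2) + (1/23)·(-1) + (8/23)·7 + (1/23)·18
     = 7/23 ≈ 0.304

0.304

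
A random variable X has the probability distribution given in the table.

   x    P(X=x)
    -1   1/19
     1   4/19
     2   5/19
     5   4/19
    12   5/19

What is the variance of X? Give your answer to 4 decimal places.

20.5152

E[X] = (1/19)·(-1) + (4/19)·1 + (5/19)·2 + (4/19)·5 + (5/19)·12 = 93/19
E[X²] = (1/19)·1 + (4/19)·1 + (5/19)·4 + (4/19)·25 + (5/19)·144 = 845/19
Var(X) = 845/19 − (93/19)² = 7406/361 ≈ 20.5152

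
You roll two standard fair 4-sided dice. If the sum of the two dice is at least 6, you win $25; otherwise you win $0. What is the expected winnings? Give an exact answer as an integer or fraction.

75/8 dollars

E[payout] = (5/8)·0 + (3/8)·25 = 75/8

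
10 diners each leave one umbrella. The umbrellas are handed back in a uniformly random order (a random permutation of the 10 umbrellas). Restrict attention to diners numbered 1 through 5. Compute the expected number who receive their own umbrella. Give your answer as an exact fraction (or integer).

1/2

Let Xᵢ = 1 if person i gets their own umbrella. For each i, P(Xᵢ=1) = 1/10.
By linearity of expectation, E[X₁+…+X_5] = 5·(1/10) = 1/2.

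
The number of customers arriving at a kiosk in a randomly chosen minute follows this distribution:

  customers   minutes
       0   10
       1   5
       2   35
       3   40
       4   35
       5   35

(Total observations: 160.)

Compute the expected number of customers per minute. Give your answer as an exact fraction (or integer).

51/16

Total = 160, so P(customers=0) = 10/160, etc.
E[X] = (1/16)·0 + (1/32)·1 + (7/32)·2 + (1/4)·3 + (7/32)·4 + (7/32)·5
     = 51/16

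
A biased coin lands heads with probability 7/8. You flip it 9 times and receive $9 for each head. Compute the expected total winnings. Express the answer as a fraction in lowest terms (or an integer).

E[#heads] = 9·7/8 = 63/8 (linearity over flips).
E[winnings] = 9·63/8 = 567/8.

567/8 dollars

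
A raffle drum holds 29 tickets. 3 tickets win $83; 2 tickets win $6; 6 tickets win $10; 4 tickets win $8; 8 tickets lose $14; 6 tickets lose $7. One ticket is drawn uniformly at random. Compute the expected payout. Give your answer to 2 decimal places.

E[payout] = (3/29)·83 + (2/29)·6 + (6/29)·10 + (4/29)·8 + (8/29)·(-14) + (6/29)·(-7) = 199/29
≈ $6.86

$6.86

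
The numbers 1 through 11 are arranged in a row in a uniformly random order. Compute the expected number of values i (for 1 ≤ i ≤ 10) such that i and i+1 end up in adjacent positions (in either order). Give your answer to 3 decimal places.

For each i ∈ {1,…,10}, let Xᵢ = 1 if i and i+1 are adjacent. P(Xᵢ=1) = 2·(11−1)!/11! = 2/11.
By linearity, E[ΣXᵢ] = (10)·(2/11) = 20/11.
≈ 1.818

1.818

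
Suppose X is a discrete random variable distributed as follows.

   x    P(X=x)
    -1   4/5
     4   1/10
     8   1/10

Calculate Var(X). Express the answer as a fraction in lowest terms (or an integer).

216/25

E[X] = (4/5)·(-1) + (1/10)·4 + (1/10)·8 = 2/5
E[X²] = (4/5)·1 + (1/10)·16 + (1/10)·64 = 44/5
Var(X) = 44/5 − (2/5)² = 216/25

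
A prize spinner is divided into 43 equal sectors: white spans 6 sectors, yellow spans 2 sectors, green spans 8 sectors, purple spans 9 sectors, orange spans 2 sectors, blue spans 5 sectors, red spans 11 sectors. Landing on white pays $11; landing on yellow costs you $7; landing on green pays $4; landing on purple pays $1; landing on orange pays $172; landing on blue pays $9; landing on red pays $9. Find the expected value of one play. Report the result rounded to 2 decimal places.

$13.51

E[payout] = (6/43)·11 + (2/43)·(-7) + (8/43)·4 + (9/43)·1 + (2/43)·172 + (5/43)·9 + (11/43)·9 = 581/43
≈ $13.51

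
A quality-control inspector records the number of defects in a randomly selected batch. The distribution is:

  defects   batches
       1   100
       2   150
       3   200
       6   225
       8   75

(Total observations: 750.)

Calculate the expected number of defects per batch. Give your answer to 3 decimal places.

3.933

Total = 750, so P(defects=1) = 100/750, etc.
E[X] = (2/15)·1 + (1/5)·2 + (4/15)·3 + (3/10)·6 + (1/10)·8
     = 59/15 ≈ 3.933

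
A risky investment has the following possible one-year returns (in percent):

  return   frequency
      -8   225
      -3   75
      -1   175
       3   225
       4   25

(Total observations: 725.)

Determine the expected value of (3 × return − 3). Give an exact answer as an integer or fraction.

-258/29

Total = 725, so P(return=-8) = 225/725, etc.
E[3x-3] = (9/29)·(-27) + (3/29)·(-12) + (7/29)·(-6) + (9/29)·6 + (1/29)·9
     = -258/29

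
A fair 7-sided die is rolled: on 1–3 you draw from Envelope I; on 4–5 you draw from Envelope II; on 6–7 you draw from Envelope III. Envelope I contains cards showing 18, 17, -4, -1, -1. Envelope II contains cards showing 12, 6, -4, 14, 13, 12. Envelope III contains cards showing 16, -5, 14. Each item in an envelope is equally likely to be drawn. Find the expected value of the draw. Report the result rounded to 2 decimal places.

7.39

E[X | Envelope I] = (18 + 17 − 4 − 1 − 1)/5 = 29/5
E[X | Envelope II] = (12 + 6 − 4 + 14 + 13 + 12)/6 = 53/6
E[X | Envelope III] = (16 − 5 + 14)/3 = 25/3
E[X] = (3/7)·29/5 + (2/7)·53/6 + (2/7)·25/3 = 776/105 ≈ 7.39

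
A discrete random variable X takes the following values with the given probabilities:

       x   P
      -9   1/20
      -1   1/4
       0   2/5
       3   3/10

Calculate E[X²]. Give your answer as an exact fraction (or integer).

7

E[X²] = (1/20)·81 + (1/4)·1 + (2/5)·0 + (3/10)·9
     = 7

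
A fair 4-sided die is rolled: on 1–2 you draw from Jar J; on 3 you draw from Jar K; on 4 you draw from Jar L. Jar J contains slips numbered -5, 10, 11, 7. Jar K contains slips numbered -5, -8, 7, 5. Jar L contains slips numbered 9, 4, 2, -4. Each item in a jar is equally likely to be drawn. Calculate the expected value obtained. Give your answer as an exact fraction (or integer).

E[X | Jar J] = (-5 + 10 + 11 + 7)/4 = 23/4
E[X | Jar K] = (-5 − 8 + 7 + 5)/4 = -1/4
E[X | Jar L] = (9 + 4 + 2 − 4)/4 = 11/4
E[X] = (1/2)·23/4 + (1/4)·(-1/4) + (1/4)·11/4 = 7/2

7/2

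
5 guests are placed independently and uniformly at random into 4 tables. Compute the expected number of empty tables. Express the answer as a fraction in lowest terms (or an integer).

243/256

Let Xⱼ=1 if table j is empty. P(Xⱼ=1) = ((4-1)/4)^5 = 243/1024.
By linearity, E[#empty] = 4·243/1024 = 243/256.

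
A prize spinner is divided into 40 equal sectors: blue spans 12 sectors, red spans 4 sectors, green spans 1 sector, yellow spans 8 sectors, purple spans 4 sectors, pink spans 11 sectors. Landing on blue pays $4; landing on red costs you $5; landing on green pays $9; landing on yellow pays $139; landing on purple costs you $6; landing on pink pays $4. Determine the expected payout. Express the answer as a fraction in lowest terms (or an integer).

E[payout] = (12/40)·4 + (4/40)·(-5) + (1/40)·9 + (8/40)·139 + (4/40)·(-6) + (11/40)·4 = 1169/40

1169/40 dollars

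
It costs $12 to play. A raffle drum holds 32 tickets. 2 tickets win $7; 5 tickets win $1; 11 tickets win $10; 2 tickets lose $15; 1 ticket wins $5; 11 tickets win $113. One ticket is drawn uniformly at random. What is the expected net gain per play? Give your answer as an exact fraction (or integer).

963/32 dollars

E[payout] = (2/32)·7 + (5/32)·1 + (11/32)·10 + (2/32)·(-15) + (1/32)·5 + (11/32)·113 = 1347/32
Expected profit = 1347/32 − 12 = 963/32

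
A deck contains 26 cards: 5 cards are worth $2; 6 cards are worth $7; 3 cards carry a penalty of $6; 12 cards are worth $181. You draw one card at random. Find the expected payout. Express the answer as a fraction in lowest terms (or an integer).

1103/13 dollars

E[payout] = (5/26)·2 + (6/26)·7 + (3/26)·(-6) + (12/26)·181 = 1103/13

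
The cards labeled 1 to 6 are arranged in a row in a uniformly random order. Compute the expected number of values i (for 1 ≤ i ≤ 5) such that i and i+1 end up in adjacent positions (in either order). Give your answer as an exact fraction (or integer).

For each i ∈ {1,…,5}, let Xᵢ = 1 if i and i+1 are adjacent. P(Xᵢ=1) = 2·(6−1)!/6! = 2/6.
By linearity, E[ΣXᵢ] = (5)·(2/6) = 5/3.

5/3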